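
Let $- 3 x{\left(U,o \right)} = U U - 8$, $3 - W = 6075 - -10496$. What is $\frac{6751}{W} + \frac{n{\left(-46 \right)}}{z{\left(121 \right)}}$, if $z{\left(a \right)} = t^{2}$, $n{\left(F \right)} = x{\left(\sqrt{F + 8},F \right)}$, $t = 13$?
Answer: $- \frac{2660629}{8399976} \approx -0.31674$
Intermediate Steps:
$W = -16568$ ($W = 3 - \left(6075 - -10496\right) = 3 - \left(6075 + 10496\right) = 3 - 16571 = -16568$)
$x{\left(U,o \right)} = \frac{8}{3} - \frac{U^{2}}{3}$ ($x{\left(U,o \right)} = - \frac{U U - 8}{3} = - \frac{U^{2} - 8}{3} = - \frac{-8 + U^{2}}{3} = \frac{8}{3} - \frac{U^{2}}{3}$)
$n{\left(F \right)} = - \frac{F}{3}$ ($n{\left(F \right)} = \frac{8}{3} - \frac{\left(\sqrt{F + 8}\right)^{2}}{3} = \frac{8}{3} - \frac{\left(\sqrt{8 + F}\right)^{2}}{3} = \frac{8}{3} - \frac{8 + F}{3} = \frac{8}{3} - \left(\frac{8}{3} + \frac{F}{3}\right) = - \frac{F}{3}$)
$z{\left(a \right)} = 169$ ($z{\left(a \right)} = 13^{2} = 169$)
$\frac{6751}{W} + \frac{n{\left(-46 \right)}}{z{\left(121 \right)}} = \frac{6751}{-16568} + \frac{\left(- \frac{1}{3}\right) \left(-46\right)}{169} = 6751 \left(- \frac{1}{16568}\right) + \frac{46}{3} \cdot \frac{1}{169} = - \frac{6751}{16568} + \frac{46}{507} = - \frac{2660629}{8399976}$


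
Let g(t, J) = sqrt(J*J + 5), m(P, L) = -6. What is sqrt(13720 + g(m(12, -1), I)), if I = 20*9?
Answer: sqrt(13720 + sqrt(32405)) ≈ 117.90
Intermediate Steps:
I = 180
g(t, J) = sqrt(5 + J**2) (g(t, J) = sqrt(J**2 + 5) = sqrt(5 + J**2))
sqrt(13720 + g(m(12, -1), I)) = sqrt(13720 + sqrt(5 + 180**2)) = sqrt(13720 + sqrt(5 + 32400)) = sqrt(13720 + sqrt(32405))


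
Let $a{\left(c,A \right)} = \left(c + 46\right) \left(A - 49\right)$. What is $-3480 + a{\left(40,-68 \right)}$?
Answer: $-13542$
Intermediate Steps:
$a{\left(c,A \right)} = \left(-49 + A\right) \left(46 + c\right)$ ($a{\left(c,A \right)} = \left(46 + c\right) \left(-49 + A\right) = \left(-49 + A\right) \left(46 + c\right)$)
$-3480 + a{\left(40,-68 \right)} = -3480 - 10062 = -13542$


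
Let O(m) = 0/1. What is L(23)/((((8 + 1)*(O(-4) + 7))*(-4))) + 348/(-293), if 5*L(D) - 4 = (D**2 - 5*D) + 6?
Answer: -140678/92295 ≈ -1.5242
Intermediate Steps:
O(m) = 0 (O(m) = 0*1 = 0)
L(D) = 2 - D + D**2/5 (L(D) = 4/5 + ((D**2 - 5*D) + 6)/5 = 4/5 + (6 + D**2 - 5*D)/5 = 4/5 + (6/5 - D + D**2/5) = 2 - D + D**2/5)
L(23)/((((8 + 1)*(O(-4) + 7))*(-4))) + 348/(-293) = (2 - 1*23 + (1/5)*23**2)/((((8 + 1)*(0 + 7))*(-4))) + 348/(-293) = (2 - 23 + (1/5)*529)/(((9*7)*(-4))) + 348*(-1/293) = (2 - 23 + 529/5)/((63*(-4))) - 348/293 = (424/5)/(-252) - 348/293 = (424/5)*(-1/252) - 348/293 = -106/315 - 348/293 = -140678/92295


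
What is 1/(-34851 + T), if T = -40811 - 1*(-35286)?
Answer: -1/40376 ≈ -2.4767e-5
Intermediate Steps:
T = -5525 (T = -40811 + 35286 = -5525)
1/(-34851 + T) = 1/(-34851 - 5525) = 1/(-40376) = -1/40376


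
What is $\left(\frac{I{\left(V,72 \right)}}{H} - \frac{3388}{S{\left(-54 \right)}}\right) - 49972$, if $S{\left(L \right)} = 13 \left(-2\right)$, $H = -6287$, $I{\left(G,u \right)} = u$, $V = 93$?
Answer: $- \frac{4073612290}{81731} \approx -49842.0$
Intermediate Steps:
$S{\left(L \right)} = -26$
$\left(\frac{I{\left(V,72 \right)}}{H} - \frac{3388}{S{\left(-54 \right)}}\right) - 49972 = \left(\frac{72}{-6287} - \frac{3388}{-26}\right) - 49972 = \left(72 \left(- \frac{1}{6287}\right) - - \frac{1694}{13}\right) - 49972 = \left(- \frac{72}{6287} + \frac{1694}{13}\right) - 49972 = \frac{10649242}{81731} - 49972 = - \frac{4073612290}{81731}$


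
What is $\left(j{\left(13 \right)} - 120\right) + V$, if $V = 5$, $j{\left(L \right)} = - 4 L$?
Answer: $-167$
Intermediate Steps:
$\left(j{\left(13 \right)} - 120\right) + V = \left(\left(-4\right) 13 - 120\right) + 5 = \left(-52 - 120\right) + 5 = -172 + 5 = -167$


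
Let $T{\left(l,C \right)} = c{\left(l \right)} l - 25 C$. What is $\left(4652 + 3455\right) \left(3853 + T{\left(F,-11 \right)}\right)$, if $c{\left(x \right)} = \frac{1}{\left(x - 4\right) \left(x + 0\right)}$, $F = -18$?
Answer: $\frac{66930655}{2} \approx 3.3465 \cdot 10^{7}$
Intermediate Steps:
$c{\left(x \right)} = \frac{1}{x \left(-4 + x\right)}$ ($c{\left(x \right)} = \frac{1}{\left(-4 + x\right) x} = \frac{1}{x \left(-4 + x\right)}$)
$T{\left(l,C \right)} = \frac{1}{-4 + l} - 25 C$ ($T{\left(l,C \right)} = \frac{1}{l \left(-4 + l\right)} l - 25 C = \frac{1}{-4 + l} - 25 C$)
$\left(4652 + 3455\right) \left(3853 + T{\left(F,-11 \right)}\right) = \left(4652 + 3455\right) \left(3853 + \frac{1 - - 275 \left(-4 - 18\right)}{-4 - 18}\right) = 8107 \left(3853 + \frac{1 - \left(-275\right) \left(-22\right)}{-22}\right) = 8107 \left(3853 - \frac{1 - 6050}{22}\right) = 8107 \left(3853 - - \frac{6049}{22}\right) = 8107 \left(3853 + \frac{6049}{22}\right) = 8107 \cdot \frac{90815}{22} = \frac{66930655}{2}$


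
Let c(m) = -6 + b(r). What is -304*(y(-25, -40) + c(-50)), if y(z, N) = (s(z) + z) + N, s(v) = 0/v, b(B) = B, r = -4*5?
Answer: 27664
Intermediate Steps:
r = -20
s(v) = 0
y(z, N) = N + z (y(z, N) = (0 + z) + N = z + N = N + z)
c(m) = -26 (c(m) = -6 - 20 = -26)
-304*(y(-25, -40) + c(-50)) = -304*((-40 - 25) - 26) = -304*(-65 - 26) = -304*(-91) = 27664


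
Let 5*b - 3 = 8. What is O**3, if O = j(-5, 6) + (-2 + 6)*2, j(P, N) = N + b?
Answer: 531441/125 ≈ 4251.5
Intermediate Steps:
b = 11/5 (b = 3/5 + (1/5)*8 = 3/5 + 8/5 = 11/5 ≈ 2.2000)
j(P, N) = 11/5 + N (j(P, N) = N + 11/5 = 11/5 + N)
O = 81/5 (O = (11/5 + 6) + (-2 + 6)*2 = 41/5 + 4*2 = 41/5 + 8 = 81/5 ≈ 16.200)
O**3 = (81/5)**3 = 531441/125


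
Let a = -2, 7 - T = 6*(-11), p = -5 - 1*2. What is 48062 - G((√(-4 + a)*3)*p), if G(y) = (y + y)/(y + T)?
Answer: 383289158/7975 + 3066*I*√6/7975 ≈ 48061.0 + 0.94171*I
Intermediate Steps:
p = -7 (p = -5 - 2 = -7)
T = 73 (T = 7 - 6*(-11) = 7 - 1*(-66) = 7 + 66 = 73)
G(y) = 2*y/(73 + y) (G(y) = (y + y)/(y + 73) = (2*y)/(73 + y) = 2*y/(73 + y))
48062 - G((√(-4 + a)*3)*p) = 48062 - 2*(√(-4 - 2)*3)*(-7)/(73 + (√(-4 - 2)*3)*(-7)) = 48062 - 2*(√(-6)*3)*(-7)/(73 + (√(-6)*3)*(-7)) = 48062 - 2*((I*√6)*3)*(-7)/(73 + ((I*√6)*3)*(-7)) = 48062 - 2*(3*I*√6)*(-7)/(73 + (3*I*√6)*(-7)) = 48062 - 2*(-21*I*√6)/(73 - 21*I*√6) = 48062 - (-42)*I*√6/(73 - 21*I*√6) = 48062 + 42*I*√6/(73 - 21*I*√6)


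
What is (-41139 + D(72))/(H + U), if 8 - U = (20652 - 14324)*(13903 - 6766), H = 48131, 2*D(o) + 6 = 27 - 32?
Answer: 4331/4748926 ≈ 0.00091200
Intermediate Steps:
D(o) = -11/2 (D(o) = -3 + (27 - 32)/2 = -3 + (½)*(-5) = -3 - 5/2 = -11/2)
U = -45162928 (U = 8 - (20652 - 14324)*(13903 - 6766) = 8 - 6328*7137 = 8 - 1*45162936 = 8 - 45162936 = -45162928)
(-41139 + D(72))/(H + U) = (-41139 - 11/2)/(48131 - 45162928) = -82289/2/(-45114797) = -82289/2*(-1/45114797) = 4331/4748926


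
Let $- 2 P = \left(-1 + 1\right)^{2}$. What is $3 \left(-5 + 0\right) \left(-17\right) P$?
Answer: $0$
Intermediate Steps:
$P = 0$ ($P = - \frac{\left(-1 + 1\right)^{2}}{2} = - \frac{0^{2}}{2} = \left(- \frac{1}{2}\right) 0 = 0$)
$3 \left(-5 + 0\right) \left(-17\right) P = 3 \left(-5 + 0\right) \left(-17\right) 0 = 3 \left(-5\right) \left(-17\right) 0 = \left(-15\right) \left(-17\right) 0 = 255 \cdot 0 = 0$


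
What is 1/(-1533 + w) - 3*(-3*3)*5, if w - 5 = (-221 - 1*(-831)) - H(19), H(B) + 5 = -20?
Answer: 120554/893 ≈ 135.00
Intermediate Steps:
H(B) = -25 (H(B) = -5 - 20 = -25)
w = 640 (w = 5 + ((-221 - 1*(-831)) - 1*(-25)) = 5 + ((-221 + 831) + 25) = 5 + (610 + 25) = 5 + 635 = 640)
1/(-1533 + w) - 3*(-3*3)*5 = 1/(-1533 + 640) - 3*(-3*3)*5 = 1/(-893) - 3*(-9)*5 = -1/893 - (-27)*5 = -1/893 - 1*(-135) = -1/893 + 135 = 120554/893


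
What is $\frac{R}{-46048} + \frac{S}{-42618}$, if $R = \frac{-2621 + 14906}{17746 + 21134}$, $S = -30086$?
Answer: $\frac{66498559771}{94198735872} \approx 0.70594$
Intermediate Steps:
$R = \frac{91}{288}$ ($R = \frac{12285}{38880} = 12285 \cdot \frac{1}{38880} = \frac{91}{288} \approx 0.31597$)
$\frac{R}{-46048} + \frac{S}{-42618} = \frac{91}{288 \left(-46048\right)} - \frac{30086}{-42618} = \frac{91}{288} \left(- \frac{1}{46048}\right) - - \frac{15043}{21309} = - \frac{91}{13261824} + \frac{15043}{21309} = \frac{66498559771}{94198735872}$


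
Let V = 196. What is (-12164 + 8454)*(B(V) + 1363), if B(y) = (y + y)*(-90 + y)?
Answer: -159214650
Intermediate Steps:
B(y) = 2*y*(-90 + y) (B(y) = (2*y)*(-90 + y) = 2*y*(-90 + y))
(-12164 + 8454)*(B(V) + 1363) = (-12164 + 8454)*(2*196*(-90 + 196) + 1363) = -3710*(2*196*106 + 1363) = -3710*(41552 + 1363) = -3710*42915 = -159214650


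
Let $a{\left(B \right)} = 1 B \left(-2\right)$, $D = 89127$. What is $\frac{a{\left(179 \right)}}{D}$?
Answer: $- \frac{358}{89127} \approx -0.0040167$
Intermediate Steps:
$a{\left(B \right)} = - 2 B$ ($a{\left(B \right)} = B \left(-2\right) = - 2 B$)
$\frac{a{\left(179 \right)}}{D} = \frac{\left(-2\right) 179}{89127} = \left(-358\right) \frac{1}{89127} = - \frac{358}{89127}$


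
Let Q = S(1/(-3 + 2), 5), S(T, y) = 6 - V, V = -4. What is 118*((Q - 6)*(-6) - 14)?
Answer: -4484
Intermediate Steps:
S(T, y) = 10 (S(T, y) = 6 - 1*(-4) = 6 + 4 = 10)
Q = 10
118*((Q - 6)*(-6) - 14) = 118*((10 - 6)*(-6) - 14) = 118*(4*(-6) - 14) = 118*(-24 - 14) = 118*(-38) = -4484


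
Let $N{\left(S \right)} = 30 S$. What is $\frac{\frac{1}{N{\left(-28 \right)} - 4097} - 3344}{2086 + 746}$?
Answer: $- \frac{16509329}{13981584} \approx -1.1808$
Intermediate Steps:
$\frac{\frac{1}{N{\left(-28 \right)} - 4097} - 3344}{2086 + 746} = \frac{\frac{1}{30 \left(-28\right) - 4097} - 3344}{2086 + 746} = \frac{\frac{1}{-840 - 4097} - 3344}{2832} = \left(\frac{1}{-4937} - 3344\right) \frac{1}{2832} = \left(- \frac{1}{4937} - 3344\right) \frac{1}{2832} = \left(- \frac{16509329}{4937}\right) \frac{1}{2832} = - \frac{16509329}{13981584}$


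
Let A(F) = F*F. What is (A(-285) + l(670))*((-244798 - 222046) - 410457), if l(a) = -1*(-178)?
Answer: -71414933303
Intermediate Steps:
l(a) = 178
A(F) = F**2
(A(-285) + l(670))*((-244798 - 222046) - 410457) = ((-285)**2 + 178)*((-244798 - 222046) - 410457) = (81225 + 178)*(-466844 - 410457) = 81403*(-877301) = -71414933303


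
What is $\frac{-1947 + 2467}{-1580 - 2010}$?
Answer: $- \frac{52}{359} \approx -0.14485$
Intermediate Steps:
$\frac{-1947 + 2467}{-1580 - 2010} = \frac{520}{-3590} = 520 \left(- \frac{1}{3590}\right) = - \frac{52}{359}$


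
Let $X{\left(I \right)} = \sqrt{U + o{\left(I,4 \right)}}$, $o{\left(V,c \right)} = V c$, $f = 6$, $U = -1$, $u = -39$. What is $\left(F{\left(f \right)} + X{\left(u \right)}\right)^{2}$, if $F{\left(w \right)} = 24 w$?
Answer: $\left(144 + i \sqrt{157}\right)^{2} \approx 20579.0 + 3608.6 i$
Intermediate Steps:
$X{\left(I \right)} = \sqrt{-1 + 4 I}$ ($X{\left(I \right)} = \sqrt{-1 + I 4} = \sqrt{-1 + 4 I}$)
$\left(F{\left(f \right)} + X{\left(u \right)}\right)^{2} = \left(24 \cdot 6 + \sqrt{-1 + 4 \left(-39\right)}\right)^{2} = \left(144 + \sqrt{-1 - 156}\right)^{2} = \left(144 + \sqrt{-157}\right)^{2} = \left(144 + i \sqrt{157}\right)^{2}$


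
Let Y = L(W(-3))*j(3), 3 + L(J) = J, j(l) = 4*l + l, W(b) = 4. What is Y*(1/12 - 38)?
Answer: -2275/4 ≈ -568.75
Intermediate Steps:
j(l) = 5*l
L(J) = -3 + J
Y = 15 (Y = (-3 + 4)*(5*3) = 1*15 = 15)
Y*(1/12 - 38) = 15*(1/12 - 38) = 15*(-455/12) = -2275/4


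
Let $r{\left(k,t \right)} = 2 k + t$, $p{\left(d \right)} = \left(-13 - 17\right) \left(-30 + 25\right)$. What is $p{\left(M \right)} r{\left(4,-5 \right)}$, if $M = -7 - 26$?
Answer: $450$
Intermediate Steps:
$M = -33$ ($M = -7 - 26 = -33$)
$p{\left(d \right)} = 150$ ($p{\left(d \right)} = \left(-30\right) \left(-5\right) = 150$)
$r{\left(k,t \right)} = t + 2 k$
$p{\left(M \right)} r{\left(4,-5 \right)} = 150 \left(-5 + 2 \cdot 4\right) = 150 \left(-5 + 8\right) = 150 \cdot 3 = 450$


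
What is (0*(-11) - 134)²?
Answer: 17956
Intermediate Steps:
(0*(-11) - 134)² = (0 - 134)² = (-134)² = 17956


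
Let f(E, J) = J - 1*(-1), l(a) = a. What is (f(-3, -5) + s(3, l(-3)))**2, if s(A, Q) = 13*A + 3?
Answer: 1444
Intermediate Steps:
f(E, J) = 1 + J (f(E, J) = J + 1 = 1 + J)
s(A, Q) = 3 + 13*A
(f(-3, -5) + s(3, l(-3)))**2 = ((1 - 5) + (3 + 13*3))**2 = (-4 + (3 + 39))**2 = (-4 + 42)**2 = 38**2 = 1444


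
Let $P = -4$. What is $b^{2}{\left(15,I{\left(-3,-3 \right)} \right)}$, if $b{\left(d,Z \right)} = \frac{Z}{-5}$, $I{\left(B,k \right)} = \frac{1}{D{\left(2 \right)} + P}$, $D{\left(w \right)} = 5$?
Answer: $\frac{1}{25} \approx 0.04$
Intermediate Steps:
$I{\left(B,k \right)} = 1$ ($I{\left(B,k \right)} = \frac{1}{5 - 4} = 1^{-1} = 1$)
$b{\left(d,Z \right)} = - \frac{Z}{5}$ ($b{\left(d,Z \right)} = Z \left(- \frac{1}{5}\right) = - \frac{Z}{5}$)
$b^{2}{\left(15,I{\left(-3,-3 \right)} \right)} = \left(\left(- \frac{1}{5}\right) 1\right)^{2} = \left(- \frac{1}{5}\right)^{2} = \frac{1}{25}$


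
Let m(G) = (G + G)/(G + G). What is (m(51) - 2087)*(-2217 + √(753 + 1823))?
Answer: 4624662 - 8344*√161 ≈ 4.5188e+6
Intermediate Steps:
m(G) = 1 (m(G) = (2*G)/((2*G)) = (2*G)*(1/(2*G)) = 1)
(m(51) - 2087)*(-2217 + √(753 + 1823)) = (1 - 2087)*(-2217 + √(753 + 1823)) = -2086*(-2217 + √2576) = -2086*(-2217 + 4*√161) = 4624662 - 8344*√161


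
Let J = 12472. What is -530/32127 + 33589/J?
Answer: 1072503643/400687944 ≈ 2.6767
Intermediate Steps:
-530/32127 + 33589/J = -530/32127 + 33589/12472 = 1072503643/400687944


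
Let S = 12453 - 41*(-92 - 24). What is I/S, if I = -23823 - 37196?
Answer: -61019/17209 ≈ -3.5458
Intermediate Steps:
S = 17209 (S = 12453 - 41*(-116) = 12453 + 4756 = 17209)
I = -61019
I/S = -61019/17209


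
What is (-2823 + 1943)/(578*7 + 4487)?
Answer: -880/8533 ≈ -0.10313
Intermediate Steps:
(-2823 + 1943)/(578*7 + 4487) = -880/(4046 + 4487) = -880/8533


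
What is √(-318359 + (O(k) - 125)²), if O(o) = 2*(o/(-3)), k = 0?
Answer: I*√302734 ≈ 550.21*I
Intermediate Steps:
O(o) = -2*o/3 (O(o) = 2*(o*(-⅓)) = 2*(-o/3) = -2*o/3)
√(-318359 + (O(k) - 125)²) = √(-318359 + (-⅔*0 - 125)²) = √(-318359 + (0 - 125)²) = √(-318359 + (-125)²) = √(-318359 + 15625) = √(-302734) = I*√302734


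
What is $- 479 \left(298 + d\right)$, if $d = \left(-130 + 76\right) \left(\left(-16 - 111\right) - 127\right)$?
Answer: $-6712706$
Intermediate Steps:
$d = 13716$ ($d = - 54 \left(\left(-16 - 111\right) - 127\right) = - 54 \left(-127 - 127\right) = \left(-54\right) \left(-254\right) = 13716$)
$- 479 \left(298 + d\right) = - 479 \left(298 + 13716\right) = \left(-479\right) 14014 = -6712706$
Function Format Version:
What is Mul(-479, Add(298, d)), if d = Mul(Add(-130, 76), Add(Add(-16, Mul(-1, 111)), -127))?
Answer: -6712706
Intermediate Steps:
d = 13716 (d = Mul(-54, Add(Add(-16, -111), -127)) = Mul(-54, Add(-127, -127)) = Mul(-54, -254) = 13716)
Mul(-479, Add(298, d)) = Mul(-479, Add(298, 13716)) = Mul(-479, 14014) = -6712706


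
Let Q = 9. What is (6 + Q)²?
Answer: 225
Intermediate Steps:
(6 + Q)² = (6 + 9)² = 15² = 225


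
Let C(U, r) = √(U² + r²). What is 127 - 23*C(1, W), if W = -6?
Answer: 127 - 23*√37 ≈ -12.904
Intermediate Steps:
127 - 23*C(1, W) = 127 - 23*√(1² + (-6)²) = 127 - 23*√(1 + 36) = 127 - 23*√37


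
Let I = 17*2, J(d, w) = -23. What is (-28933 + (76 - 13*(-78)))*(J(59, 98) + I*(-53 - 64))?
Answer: 111399843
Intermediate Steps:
I = 34
(-28933 + (76 - 13*(-78)))*(J(59, 98) + I*(-53 - 64)) = (-28933 + (76 - 13*(-78)))*(-23 + 34*(-53 - 64)) = (-28933 + (76 + 1014))*(-23 + 34*(-117)) = (-28933 + 1090)*(-23 - 3978) = -27843*(-4001) = 111399843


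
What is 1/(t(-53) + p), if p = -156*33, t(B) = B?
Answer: -1/5201 ≈ -0.00019227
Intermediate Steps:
p = -5148
1/(t(-53) + p) = 1/(-53 - 5148) = 1/(-5201) = -1/5201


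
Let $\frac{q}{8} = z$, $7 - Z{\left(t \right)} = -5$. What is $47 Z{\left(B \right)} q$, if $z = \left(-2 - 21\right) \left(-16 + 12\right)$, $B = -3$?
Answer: $415104$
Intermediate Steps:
$Z{\left(t \right)} = 12$ ($Z{\left(t \right)} = 7 - -5 = 7 + 5 = 12$)
$z = 92$ ($z = \left(-23\right) \left(-4\right) = 92$)
$q = 736$ ($q = 8 \cdot 92 = 736$)
$47 Z{\left(B \right)} q = 47 \cdot 12 \cdot 736 = 564 \cdot 736 = 415104$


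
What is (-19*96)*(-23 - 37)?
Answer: 109440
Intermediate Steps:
(-19*96)*(-23 - 37) = -1824*(-60) = 109440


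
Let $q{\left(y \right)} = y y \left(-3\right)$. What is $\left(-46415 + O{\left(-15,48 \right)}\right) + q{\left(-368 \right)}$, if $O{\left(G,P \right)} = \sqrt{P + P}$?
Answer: $-452687 + 4 \sqrt{6} \approx -4.5268 \cdot 10^{5}$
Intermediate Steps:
$O{\left(G,P \right)} = \sqrt{2} \sqrt{P}$ ($O{\left(G,P \right)} = \sqrt{2 P} = \sqrt{2} \sqrt{P}$)
$q{\left(y \right)} = - 3 y^{2}$ ($q{\left(y \right)} = y^{2} \left(-3\right) = - 3 y^{2}$)
$\left(-46415 + O{\left(-15,48 \right)}\right) + q{\left(-368 \right)} = \left(-46415 + \sqrt{2} \sqrt{48}\right) - 3 \left(-368\right)^{2} = \left(-46415 + \sqrt{2} \cdot 4 \sqrt{3}\right) - 406272 = \left(-46415 + 4 \sqrt{6}\right) - 406272 = -452687 + 4 \sqrt{6}$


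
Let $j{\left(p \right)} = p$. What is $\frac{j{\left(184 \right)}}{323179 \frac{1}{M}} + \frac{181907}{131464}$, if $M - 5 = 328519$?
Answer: $\frac{8005579083377}{42486404056} \approx 188.43$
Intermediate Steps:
$M = 328524$ ($M = 5 + 328519 = 328524$)
$\frac{j{\left(184 \right)}}{323179 \frac{1}{M}} + \frac{181907}{131464} = \frac{184}{323179 \cdot \frac{1}{328524}} + \frac{181907}{131464} = \frac{184}{323179 \cdot \frac{1}{328524}} + 181907 \cdot \frac{1}{131464} = \frac{184}{\frac{323179}{328524}} + \frac{181907}{131464} = 184 \cdot \frac{328524}{323179} + \frac{181907}{131464} = \frac{60448416}{323179} + \frac{181907}{131464} = \frac{8005579083377}{42486404056}$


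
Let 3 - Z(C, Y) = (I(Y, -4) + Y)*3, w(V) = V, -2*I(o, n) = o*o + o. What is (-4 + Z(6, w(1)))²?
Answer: 1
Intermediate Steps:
I(o, n) = -o/2 - o²/2 (I(o, n) = -(o*o + o)/2 = -(o² + o)/2 = -(o + o²)/2 = -o/2 - o²/2)
Z(C, Y) = 3 - 3*Y + 3*Y*(1 + Y)/2 (Z(C, Y) = 3 - (-Y*(1 + Y)/2 + Y)*3 = 3 - (Y - Y*(1 + Y)/2)*3 = 3 - (3*Y - 3*Y*(1 + Y)/2) = 3 + (-3*Y + 3*Y*(1 + Y)/2) = 3 - 3*Y + 3*Y*(1 + Y)/2)
(-4 + Z(6, w(1)))² = (-4 + (3 - 3/2*1 + (3/2)*1²))² = (-4 + (3 - 3/2 + (3/2)*1))² = (-4 + (3 - 3/2 + 3/2))² = (-4 + 3)² = (-1)² = 1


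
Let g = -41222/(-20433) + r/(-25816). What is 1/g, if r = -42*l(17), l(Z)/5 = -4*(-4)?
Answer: 9419613/20229322 ≈ 0.46564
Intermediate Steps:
l(Z) = 80 (l(Z) = 5*(-4*(-4)) = 5*16 = 80)
r = -3360 (r = -42*80 = -3360)
g = 20229322/9419613 (g = -41222/(-20433) - 3360/(-25816) = -41222*(-1/20433) - 3360*(-1/25816) = 41222/20433 + 60/461 = 20229322/9419613 ≈ 2.1476)
1/g = 1/(20229322/9419613) = 9419613/20229322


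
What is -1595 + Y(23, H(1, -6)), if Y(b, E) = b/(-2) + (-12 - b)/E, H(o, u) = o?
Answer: -3283/2 ≈ -1641.5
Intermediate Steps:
Y(b, E) = -b/2 + (-12 - b)/E (Y(b, E) = b*(-½) + (-12 - b)/E = -b/2 + (-12 - b)/E)
-1595 + Y(23, H(1, -6)) = -1595 + (-12 - 1*23 - ½*1*23)/1 = -1595 + 1*(-12 - 23 - 23/2) = -1595 + 1*(-93/2) = -1595 - 93/2 = -3283/2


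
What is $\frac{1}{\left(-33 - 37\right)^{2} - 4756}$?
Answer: $\frac{1}{144} \approx 0.0069444$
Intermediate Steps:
$\frac{1}{\left(-33 - 37\right)^{2} - 4756} = \frac{1}{\left(-70\right)^{2} - 4756} = \frac{1}{4900 - 4756} = \frac{1}{144}$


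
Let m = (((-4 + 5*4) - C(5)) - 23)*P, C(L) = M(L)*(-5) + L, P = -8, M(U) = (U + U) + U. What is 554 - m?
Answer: 1058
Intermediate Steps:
M(U) = 3*U (M(U) = 2*U + U = 3*U)
C(L) = -14*L (C(L) = (3*L)*(-5) + L = -15*L + L = -14*L)
m = -504 (m = (((-4 + 5*4) - (-14)*5) - 23)*(-8) = (((-4 + 20) - 1*(-70)) - 23)*(-8) = ((16 + 70) - 23)*(-8) = (86 - 23)*(-8) = 63*(-8) = -504)
554 - m = 554 - 1*(-504) = 554 + 504 = 1058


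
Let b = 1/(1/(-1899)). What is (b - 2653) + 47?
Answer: -4505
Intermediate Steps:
b = -1899 (b = 1/(-1/1899) = -1899)
(b - 2653) + 47 = (-1899 - 2653) + 47 = -4552 + 47 = -4505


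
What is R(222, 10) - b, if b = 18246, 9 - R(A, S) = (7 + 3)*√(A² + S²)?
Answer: -18237 - 20*√12346 ≈ -20459.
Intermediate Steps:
R(A, S) = 9 - 10*√(A² + S²) (R(A, S) = 9 - (7 + 3)*√(A² + S²) = 9 - 10*√(A² + S²))
R(222, 10) - b = (9 - 10*√(222² + 10²)) - 1*18246 = (9 - 10*√(49284 + 100)) - 18246 = (9 - 20*√12346) - 18246 = -18237 - 20*√12346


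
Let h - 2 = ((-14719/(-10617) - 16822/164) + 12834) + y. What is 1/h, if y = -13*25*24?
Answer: 870594/4296218755 ≈ 0.00020264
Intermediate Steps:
y = -7800 (y = -325*24 = -7800)
h = 4296218755/870594 (h = 2 + (((-14719/(-10617) - 16822/164) + 12834) - 7800) = 2 + (((-14719*(-1/10617) - 16822*1/164) + 12834) - 7800) = 2 + (((14719/10617 - 8411/82) + 12834) - 7800) = 2 + ((-88092629/870594 + 12834) - 7800) = 2 + (11085110767/870594 - 7800) = 2 + 4294477567/870594 = 4296218755/870594 ≈ 4934.8)
1/h = 1/(4296218755/870594) = 870594/4296218755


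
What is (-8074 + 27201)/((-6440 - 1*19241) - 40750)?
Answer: -19127/66431 ≈ -0.28792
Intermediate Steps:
(-8074 + 27201)/((-6440 - 1*19241) - 40750) = 19127/((-6440 - 19241) - 40750) = 19127/(-25681 - 40750) = 19127/(-66431) = 19127*(-1/66431) = -19127/66431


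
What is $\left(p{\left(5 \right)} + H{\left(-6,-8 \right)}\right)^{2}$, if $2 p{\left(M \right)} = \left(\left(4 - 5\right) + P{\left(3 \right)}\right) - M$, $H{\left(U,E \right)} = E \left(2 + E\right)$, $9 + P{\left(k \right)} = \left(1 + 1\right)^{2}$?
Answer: $\frac{7225}{4} \approx 1806.3$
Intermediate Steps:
$P{\left(k \right)} = -5$ ($P{\left(k \right)} = -9 + \left(1 + 1\right)^{2} = -9 + 2^{2} = -9 + 4 = -5$)
$p{\left(M \right)} = -3 - \frac{M}{2}$ ($p{\left(M \right)} = \frac{\left(\left(4 - 5\right) - 5\right) - M}{2} = \frac{\left(-1 - 5\right) - M}{2} = \frac{-6 - M}{2} = -3 - \frac{M}{2}$)
$\left(p{\left(5 \right)} + H{\left(-6,-8 \right)}\right)^{2} = \left(\left(-3 - \frac{5}{2}\right) - 8 \left(2 - 8\right)\right)^{2} = \left(\left(-3 - \frac{5}{2}\right) - -48\right)^{2} = \left(- \frac{11}{2} + 48\right)^{2} = \left(\frac{85}{2}\right)^{2} = \frac{7225}{4}$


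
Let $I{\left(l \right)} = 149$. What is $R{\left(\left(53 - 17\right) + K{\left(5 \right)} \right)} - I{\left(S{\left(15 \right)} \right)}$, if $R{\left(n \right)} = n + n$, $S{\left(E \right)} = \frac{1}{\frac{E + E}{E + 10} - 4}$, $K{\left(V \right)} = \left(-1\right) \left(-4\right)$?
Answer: $-69$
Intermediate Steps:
$K{\left(V \right)} = 4$
$S{\left(E \right)} = \frac{1}{-4 + \frac{2 E}{10 + E}}$ ($S{\left(E \right)} = \frac{1}{\frac{2 E}{10 + E} - 4} = \frac{1}{-4 + \frac{2 E}{10 + E}}$)
$R{\left(n \right)} = 2 n$
$R{\left(\left(53 - 17\right) + K{\left(5 \right)} \right)} - I{\left(S{\left(15 \right)} \right)} = 2 \left(\left(53 - 17\right) + 4\right) - 149 = 2 \left(36 + 4\right) - 149 = 2 \cdot 40 - 149 = 80 - 149 = -69$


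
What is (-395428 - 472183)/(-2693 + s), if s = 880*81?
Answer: -867611/68587 ≈ -12.650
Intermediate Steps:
s = 71280
(-395428 - 472183)/(-2693 + s) = (-395428 - 472183)/(-2693 + 71280) = -867611/68587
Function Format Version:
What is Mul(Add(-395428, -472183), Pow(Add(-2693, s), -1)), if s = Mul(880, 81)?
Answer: Rational(-867611, 68587) ≈ -12.650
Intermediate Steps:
s = 71280
Mul(Add(-395428, -472183), Pow(Add(-2693, s), -1)) = Mul(Add(-395428, -472183), Pow(Add(-2693, 71280), -1)) = Mul(-867611, Pow(68587, -1)) = Mul(-867611, Rational(1, 68587)) = Rational(-867611, 68587)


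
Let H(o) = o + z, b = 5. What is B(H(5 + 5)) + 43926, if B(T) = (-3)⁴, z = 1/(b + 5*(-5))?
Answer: 44007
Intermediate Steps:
z = -1/20 (z = 1/(5 + 5*(-5)) = 1/(5 - 25) = 1/(-20) = -1/20 ≈ -0.050000)
H(o) = -1/20 + o (H(o) = o - 1/20 = -1/20 + o)
B(T) = 81
B(H(5 + 5)) + 43926 = 81 + 43926 = 44007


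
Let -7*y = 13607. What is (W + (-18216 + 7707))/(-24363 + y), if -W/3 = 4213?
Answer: 40509/46037 ≈ 0.87992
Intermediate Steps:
W = -12639 (W = -3*4213 = -12639)
y = -13607/7 (y = -⅐*13607 = -13607/7 ≈ -1943.9)
(W + (-18216 + 7707))/(-24363 + y) = (-12639 + (-18216 + 7707))/(-24363 - 13607/7) = (-12639 - 10509)/(-184148/7) = -23148*(-7/184148) = 40509/46037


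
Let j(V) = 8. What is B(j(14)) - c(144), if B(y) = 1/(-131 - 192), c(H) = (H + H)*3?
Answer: -279073/323 ≈ -864.00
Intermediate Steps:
c(H) = 6*H (c(H) = (2*H)*3 = 6*H)
B(y) = -1/323 (B(y) = 1/(-323) = -1/323)
B(j(14)) - c(144) = -1/323 - 6*144 = -1/323 - 1*864 = -1/323 - 864 = -279073/323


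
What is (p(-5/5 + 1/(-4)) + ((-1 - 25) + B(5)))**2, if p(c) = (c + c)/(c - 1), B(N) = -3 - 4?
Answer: 82369/81 ≈ 1016.9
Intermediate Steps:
B(N) = -7
p(c) = 2*c/(-1 + c) (p(c) = (2*c)/(-1 + c) = 2*c/(-1 + c))
(p(-5/5 + 1/(-4)) + ((-1 - 25) + B(5)))**2 = (2*(-5/5 + 1/(-4))/(-1 + (-5/5 + 1/(-4))) + ((-1 - 25) - 7))**2 = (2*(-5*1/5 + 1*(-1/4))/(-1 + (-5*1/5 + 1*(-1/4))) + (-26 - 7))**2 = (2*(-1 - 1/4)/(-1 + (-1 - 1/4)) - 33)**2 = (2*(-5/4)/(-1 - 5/4) - 33)**2 = (2*(-5/4)/(-9/4) - 33)**2 = (2*(-5/4)*(-4/9) - 33)**2 = (10/9 - 33)**2 = (-287/9)**2 = 82369/81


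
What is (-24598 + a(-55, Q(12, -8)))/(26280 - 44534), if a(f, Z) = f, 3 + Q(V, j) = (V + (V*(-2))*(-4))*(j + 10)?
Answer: 24653/18254 ≈ 1.3506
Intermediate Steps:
Q(V, j) = -3 + 9*V*(10 + j) (Q(V, j) = -3 + (V + (V*(-2))*(-4))*(j + 10) = -3 + (V - 2*V*(-4))*(10 + j) = -3 + (V + 8*V)*(10 + j) = -3 + (9*V)*(10 + j) = -3 + 9*V*(10 + j))
(-24598 + a(-55, Q(12, -8)))/(26280 - 44534) = (-24598 - 55)/(26280 - 44534) = -24653/(-18254) = -24653*(-1/18254) = 24653/18254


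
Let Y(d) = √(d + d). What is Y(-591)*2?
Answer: 2*I*√1182 ≈ 68.76*I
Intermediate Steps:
Y(d) = √2*√d (Y(d) = √(2*d) = √2*√d)
Y(-591)*2 = (√2*√(-591))*2 = (√2*(I*√591))*2 = (I*√1182)*2 = 2*I*√1182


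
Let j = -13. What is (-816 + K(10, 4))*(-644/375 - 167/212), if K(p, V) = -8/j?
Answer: 398306/195 ≈ 2042.6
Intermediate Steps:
K(p, V) = 8/13 (K(p, V) = -8/(-13) = -8*(-1/13) = 8/13)
(-816 + K(10, 4))*(-644/375 - 167/212) = (-816 + 8/13)*(-644/375 - 167/212) = -10600*(-644*1/375 - 167*1/212)/13 = -10600*(-644/375 - 167/212)/13 = -10600/13*(-199153/79500) = 398306/195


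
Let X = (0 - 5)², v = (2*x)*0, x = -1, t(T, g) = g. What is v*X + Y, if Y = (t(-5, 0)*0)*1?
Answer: 0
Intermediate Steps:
v = 0 (v = (2*(-1))*0 = -2*0 = 0)
X = 25 (X = (-5)² = 25)
Y = 0 (Y = (0*0)*1 = 0*1 = 0)
v*X + Y = 0*25 + 0 = 0 + 0 = 0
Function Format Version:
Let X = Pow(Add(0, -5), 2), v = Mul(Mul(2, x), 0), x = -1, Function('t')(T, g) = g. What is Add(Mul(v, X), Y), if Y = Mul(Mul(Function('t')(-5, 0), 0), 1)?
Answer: 0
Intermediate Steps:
v = 0 (v = Mul(Mul(2, -1), 0) = Mul(-2, 0) = 0)
X = 25 (X = Pow(-5, 2) = 25)
Y = 0 (Y = Mul(Mul(0, 0), 1) = Mul(0, 1) = 0)
Add(Mul(v, X), Y) = Add(Mul(0, 25), 0) = Add(0, 0) = 0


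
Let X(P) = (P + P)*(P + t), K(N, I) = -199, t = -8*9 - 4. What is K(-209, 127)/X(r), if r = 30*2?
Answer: 199/1920 ≈ 0.10365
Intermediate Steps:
t = -76 (t = -72 - 4 = -76)
r = 60
X(P) = 2*P*(-76 + P) (X(P) = (P + P)*(P - 76) = (2*P)*(-76 + P) = 2*P*(-76 + P))
K(-209, 127)/X(r) = -199*1/(120*(-76 + 60)) = -199/(2*60*(-16)) = -199/(-1920) = -199*(-1/1920) = 199/1920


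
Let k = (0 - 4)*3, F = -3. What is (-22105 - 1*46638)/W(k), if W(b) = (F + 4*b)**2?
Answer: -68743/2601 ≈ -26.429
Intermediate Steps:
k = -12 (k = -4*3 = -12)
W(b) = (-3 + 4*b)**2
(-22105 - 1*46638)/W(k) = (-22105 - 1*46638)/((-3 + 4*(-12))**2) = (-22105 - 46638)/((-3 - 48)**2) = -68743/((-51)**2) = -68743/2601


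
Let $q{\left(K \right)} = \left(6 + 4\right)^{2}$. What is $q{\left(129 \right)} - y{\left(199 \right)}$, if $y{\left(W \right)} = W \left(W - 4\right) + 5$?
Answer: $-38710$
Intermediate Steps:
$q{\left(K \right)} = 100$ ($q{\left(K \right)} = 10^{2} = 100$)
$y{\left(W \right)} = 5 + W \left(-4 + W\right)$ ($y{\left(W \right)} = W \left(-4 + W\right) + 5 = 5 + W \left(-4 + W\right)$)
$q{\left(129 \right)} - y{\left(199 \right)} = 100 - \left(5 + 199^{2} - 796\right) = 100 - \left(5 + 39601 - 796\right) = 100 - 38810 = -38710$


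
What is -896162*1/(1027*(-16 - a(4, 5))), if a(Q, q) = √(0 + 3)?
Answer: 14338592/259831 - 896162*√3/259831 ≈ 49.210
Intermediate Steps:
a(Q, q) = √3
-896162*1/(1027*(-16 - a(4, 5))) = -896162*1/(1027*(-16 - √3)) = -896162/(-16432 - 1027*√3)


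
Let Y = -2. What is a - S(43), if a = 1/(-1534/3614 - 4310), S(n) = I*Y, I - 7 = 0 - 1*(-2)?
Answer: 10784543/599149 ≈ 18.000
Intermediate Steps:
I = 9 (I = 7 + (0 - 1*(-2)) = 7 + (0 + 2) = 7 + 2 = 9)
S(n) = -18 (S(n) = 9*(-2) = -18)
a = -139/599149 (a = 1/(-1534*1/3614 - 4310) = 1/(-59/139 - 4310) = 1/(-599149/139) = -139/599149 ≈ -0.00023200)
a - S(43) = -139/599149 - 1*(-18) = -139/599149 + 18 = 10784543/599149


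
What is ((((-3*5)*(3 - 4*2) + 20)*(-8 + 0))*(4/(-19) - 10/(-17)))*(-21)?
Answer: 102480/17 ≈ 6028.2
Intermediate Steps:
((((-3*5)*(3 - 4*2) + 20)*(-8 + 0))*(4/(-19) - 10/(-17)))*(-21) = (((-15*(3 - 8) + 20)*(-8))*(4*(-1/19) - 10*(-1/17)))*(-21) = (((-15*(-5) + 20)*(-8))*(-4/19 + 10/17))*(-21) = (((75 + 20)*(-8))*(122/323))*(-21) = ((95*(-8))*(122/323))*(-21) = -760*122/323*(-21) = -4880/17*(-21) = 102480/17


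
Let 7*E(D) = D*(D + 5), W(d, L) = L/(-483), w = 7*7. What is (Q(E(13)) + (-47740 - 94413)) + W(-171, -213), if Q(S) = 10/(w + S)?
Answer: -13205535004/92897 ≈ -1.4215e+5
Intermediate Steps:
w = 49
W(d, L) = -L/483 (W(d, L) = L*(-1/483) = -L/483)
E(D) = D*(5 + D)/7 (E(D) = (D*(D + 5))/7 = (D*(5 + D))/7 = D*(5 + D)/7)
Q(S) = 10/(49 + S)
(Q(E(13)) + (-47740 - 94413)) + W(-171, -213) = (10/(49 + (1/7)*13*(5 + 13)) + (-47740 - 94413)) - 1/483*(-213) = (10/(49 + (1/7)*13*18) - 142153) + 71/161 = (10/(49 + 234/7) - 142153) + 71/161 = (10/(577/7) - 142153) + 71/161 = (10*(7/577) - 142153) + 71/161 = (70/577 - 142153) + 71/161 = -82022211/577 + 71/161 = -13205535004/92897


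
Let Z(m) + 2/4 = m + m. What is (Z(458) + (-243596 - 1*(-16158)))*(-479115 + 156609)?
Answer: 73054865385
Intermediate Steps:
Z(m) = -1/2 + 2*m (Z(m) = -1/2 + (m + m) = -1/2 + 2*m)
(Z(458) + (-243596 - 1*(-16158)))*(-479115 + 156609) = ((-1/2 + 2*458) + (-243596 - 1*(-16158)))*(-479115 + 156609) = ((-1/2 + 916) + (-243596 + 16158))*(-322506) = (1831/2 - 227438)*(-322506) = -453045/2*(-322506) = 73054865385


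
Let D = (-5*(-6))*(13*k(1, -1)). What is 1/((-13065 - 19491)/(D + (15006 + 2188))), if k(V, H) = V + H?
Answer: -8597/16278 ≈ -0.52814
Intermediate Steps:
k(V, H) = H + V
D = 0 (D = (-5*(-6))*(13*(-1 + 1)) = 30*(13*0) = 30*0 = 0)
1/((-13065 - 19491)/(D + (15006 + 2188))) = 1/((-13065 - 19491)/(0 + (15006 + 2188))) = 1/(-32556/(0 + 17194)) = 1/(-32556/17194) = 1/(-32556*1/17194) = 1/(-16278/8597) = -8597/16278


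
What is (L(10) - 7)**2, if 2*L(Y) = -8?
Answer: 121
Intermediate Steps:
L(Y) = -4 (L(Y) = (1/2)*(-8) = -4)
(L(10) - 7)**2 = (-4 - 7)**2 = (-11)**2 = 121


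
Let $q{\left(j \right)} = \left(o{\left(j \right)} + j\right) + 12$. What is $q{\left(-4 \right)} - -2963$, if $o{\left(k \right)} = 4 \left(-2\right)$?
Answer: $2963$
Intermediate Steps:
$o{\left(k \right)} = -8$
$q{\left(j \right)} = 4 + j$ ($q{\left(j \right)} = \left(-8 + j\right) + 12 = 4 + j$)
$q{\left(-4 \right)} - -2963 = \left(4 - 4\right) - -2963 = 0 + 2963 = 2963$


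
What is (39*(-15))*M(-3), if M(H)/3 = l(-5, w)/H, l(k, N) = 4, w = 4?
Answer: 2340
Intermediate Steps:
M(H) = 12/H (M(H) = 3*(4/H) = 12/H)
(39*(-15))*M(-3) = (39*(-15))*(12/(-3)) = -7020*(-1)/3 = -585*(-4) = 2340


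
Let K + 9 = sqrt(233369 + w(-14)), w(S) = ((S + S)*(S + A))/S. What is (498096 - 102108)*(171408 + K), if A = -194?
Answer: 67871947212 + 395988*sqrt(232953) ≈ 6.8063e+10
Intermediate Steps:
w(S) = -388 + 2*S (w(S) = ((S + S)*(S - 194))/S = ((2*S)*(-194 + S))/S = (2*S*(-194 + S))/S = -388 + 2*S)
K = -9 + sqrt(232953) (K = -9 + sqrt(233369 + (-388 + 2*(-14))) = -9 + sqrt(233369 + (-388 - 28)) = -9 + sqrt(233369 - 416) = -9 + sqrt(232953) ≈ 473.65)
(498096 - 102108)*(171408 + K) = (498096 - 102108)*(171408 + (-9 + sqrt(232953))) = 395988*(171399 + sqrt(232953)) = 67871947212 + 395988*sqrt(232953)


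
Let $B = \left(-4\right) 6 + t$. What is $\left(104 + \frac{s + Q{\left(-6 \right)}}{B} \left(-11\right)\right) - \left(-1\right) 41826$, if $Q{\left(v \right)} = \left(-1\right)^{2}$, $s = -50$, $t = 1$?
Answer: $\frac{963851}{23} \approx 41907.0$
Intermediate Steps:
$Q{\left(v \right)} = 1$
$B = -23$ ($B = \left(-4\right) 6 + 1 = -24 + 1 = -23$)
$\left(104 + \frac{s + Q{\left(-6 \right)}}{B} \left(-11\right)\right) - \left(-1\right) 41826 = \left(104 + \frac{-50 + 1}{-23} \left(-11\right)\right) - \left(-1\right) 41826 = \left(104 + \left(-49\right) \left(- \frac{1}{23}\right) \left(-11\right)\right) - -41826 = \left(104 + \frac{49}{23} \left(-11\right)\right) + 41826 = \left(104 - \frac{539}{23}\right) + 41826 = \frac{1853}{23} + 41826 = \frac{963851}{23}$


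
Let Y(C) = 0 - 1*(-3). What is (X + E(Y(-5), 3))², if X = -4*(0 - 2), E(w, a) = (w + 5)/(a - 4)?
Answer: 0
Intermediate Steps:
Y(C) = 3 (Y(C) = 0 + 3 = 3)
E(w, a) = (5 + w)/(-4 + a)
X = 8 (X = -4*(-2) = 8)
(X + E(Y(-5), 3))² = (8 + (5 + 3)/(-4 + 3))² = (8 + 8/(-1))² = (8 - 1*8)² = (8 - 8)² = 0² = 0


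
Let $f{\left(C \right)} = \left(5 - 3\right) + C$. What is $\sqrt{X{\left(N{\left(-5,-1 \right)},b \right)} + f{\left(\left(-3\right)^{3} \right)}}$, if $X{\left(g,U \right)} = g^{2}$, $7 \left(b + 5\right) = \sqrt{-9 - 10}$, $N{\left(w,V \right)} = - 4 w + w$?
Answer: $10 \sqrt{2} \approx 14.142$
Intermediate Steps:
$N{\left(w,V \right)} = - 3 w$
$b = -5 + \frac{i \sqrt{19}}{7}$ ($b = -5 + \frac{\sqrt{-9 - 10}}{7} = -5 + \frac{\sqrt{-19}}{7} = -5 + \frac{i \sqrt{19}}{7} \approx -5.0 + 0.6227 i$)
$f{\left(C \right)} = 2 + C$
$\sqrt{X{\left(N{\left(-5,-1 \right)},b \right)} + f{\left(\left(-3\right)^{3} \right)}} = \sqrt{\left(\left(-3\right) \left(-5\right)\right)^{2} + \left(2 + \left(-3\right)^{3}\right)} = \sqrt{15^{2} + \left(2 - 27\right)} = \sqrt{225 - 25} = \sqrt{200} = 10 \sqrt{2}$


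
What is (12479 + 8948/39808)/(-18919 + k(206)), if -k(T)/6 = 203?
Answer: -124193245/200403424 ≈ -0.61972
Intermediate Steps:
k(T) = -1218 (k(T) = -6*203 = -1218)
(12479 + 8948/39808)/(-18919 + k(206)) = (12479 + 8948/39808)/(-18919 - 1218) = (12479 + 8948*(1/39808))/(-20137) = (12479 + 2237/9952)*(-1/20137) = (124193245/9952)*(-1/20137) = -124193245/200403424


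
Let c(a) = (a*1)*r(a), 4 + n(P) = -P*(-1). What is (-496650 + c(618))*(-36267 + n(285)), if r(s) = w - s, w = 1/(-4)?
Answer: 31621923801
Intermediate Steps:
w = -¼ ≈ -0.25000
r(s) = -¼ - s
n(P) = -4 + P (n(P) = -4 - P*(-1) = -4 + P)
c(a) = a*(-¼ - a) (c(a) = (a*1)*(-¼ - a) = a*(-¼ - a))
(-496650 + c(618))*(-36267 + n(285)) = (-496650 - 1*618*(¼ + 618))*(-36267 + (-4 + 285)) = (-496650 - 1*618*2473/4)*(-36267 + 281) = (-496650 - 764157/2)*(-35986) = -1757457/2*(-35986) = 31621923801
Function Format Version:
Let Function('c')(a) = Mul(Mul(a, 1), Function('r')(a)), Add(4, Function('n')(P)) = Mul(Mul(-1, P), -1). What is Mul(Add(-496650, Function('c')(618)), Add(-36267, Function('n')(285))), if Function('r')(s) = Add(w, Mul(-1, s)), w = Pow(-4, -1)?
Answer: 31621923801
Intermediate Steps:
w = Rational(-1, 4) ≈ -0.25000
Function('r')(s) = Add(Rational(-1, 4), Mul(-1, s))
Function('n')(P) = Add(-4, P) (Function('n')(P) = Add(-4, Mul(Mul(-1, P), -1)) = Add(-4, P))
Function('c')(a) = Mul(a, Add(Rational(-1, 4), Mul(-1, a))) (Function('c')(a) = Mul(Mul(a, 1), Add(Rational(-1, 4), Mul(-1, a))) = Mul(a, Add(Rational(-1, 4), Mul(-1, a))))
Mul(Add(-496650, Function('c')(618)), Add(-36267, Function('n')(285))) = Mul(Add(-496650, Mul(-1, 618, Add(Rational(1, 4), 618))), Add(-36267, Add(-4, 285))) = Mul(Add(-496650, Mul(-1, 618, Rational(2473, 4))), Add(-36267, 281)) = Mul(Add(-496650, Rational(-764157, 2)), -35986) = Mul(Rational(-1757457, 2), -35986) = 31621923801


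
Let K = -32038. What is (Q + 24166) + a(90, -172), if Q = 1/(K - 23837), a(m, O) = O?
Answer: 1340664749/55875 ≈ 23994.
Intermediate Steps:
Q = -1/55875 (Q = 1/(-32038 - 23837) = 1/(-55875) = -1/55875 ≈ -1.7897e-5)
(Q + 24166) + a(90, -172) = (-1/55875 + 24166) - 172 = 1350275249/55875 - 172 = 1340664749/55875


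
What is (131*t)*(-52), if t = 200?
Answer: -1362400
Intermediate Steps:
(131*t)*(-52) = (131*200)*(-52) = 26200*(-52) = -1362400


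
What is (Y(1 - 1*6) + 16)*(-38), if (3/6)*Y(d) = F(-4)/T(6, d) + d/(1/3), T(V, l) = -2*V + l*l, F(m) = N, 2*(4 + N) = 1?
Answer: 7182/13 ≈ 552.46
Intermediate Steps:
N = -7/2 (N = -4 + (½)*1 = -4 + ½ = -7/2 ≈ -3.5000)
F(m) = -7/2
T(V, l) = l² - 2*V (T(V, l) = -2*V + l² = l² - 2*V)
Y(d) = -7/(-12 + d²) + 6*d (Y(d) = 2*(-7/(2*(d² - 2*6)) + d/(1/3)) = 2*(-7/(2*(d² - 12)) + d/(⅓)) = 2*(-7/(2*(-12 + d²)) + d*3) = 2*(-7/(2*(-12 + d²)) + 3*d) = 2*(3*d - 7/(2*(-12 + d²))) = -7/(-12 + d²) + 6*d)
(Y(1 - 1*6) + 16)*(-38) = ((-7 + 6*(1 - 1*6)*(-12 + (1 - 1*6)²))/(-12 + (1 - 1*6)²) + 16)*(-38) = ((-7 + 6*(1 - 6)*(-12 + (1 - 6)²))/(-12 + (1 - 6)²) + 16)*(-38) = ((-7 + 6*(-5)*(-12 + (-5)²))/(-12 + (-5)²) + 16)*(-38) = ((-7 + 6*(-5)*(-12 + 25))/(-12 + 25) + 16)*(-38) = ((-7 + 6*(-5)*13)/13 + 16)*(-38) = ((-7 - 390)/13 + 16)*(-38) = ((1/13)*(-397) + 16)*(-38) = (-397/13 + 16)*(-38) = -189/13*(-38) = 7182/13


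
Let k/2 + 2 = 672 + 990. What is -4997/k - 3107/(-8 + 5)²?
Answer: -10360213/29880 ≈ -346.73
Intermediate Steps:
k = 3320 (k = -4 + 2*(672 + 990) = -4 + 2*1662 = -4 + 3324 = 3320)
-4997/k - 3107/(-8 + 5)² = -4997/3320 - 3107/(-8 + 5)² = -4997*1/3320 - 3107/((-3)²) = -4997/3320 - 3107/9 = -10360213/29880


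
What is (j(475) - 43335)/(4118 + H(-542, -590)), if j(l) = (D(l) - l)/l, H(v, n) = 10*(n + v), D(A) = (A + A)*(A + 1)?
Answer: 21192/3601 ≈ 5.8850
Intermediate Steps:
D(A) = 2*A*(1 + A) (D(A) = (2*A)*(1 + A) = 2*A*(1 + A))
H(v, n) = 10*n + 10*v
j(l) = (-l + 2*l*(1 + l))/l (j(l) = (2*l*(1 + l) - l)/l = (-l + 2*l*(1 + l))/l)
(j(475) - 43335)/(4118 + H(-542, -590)) = ((1 + 2*475) - 43335)/(4118 + (10*(-590) + 10*(-542))) = ((1 + 950) - 43335)/(4118 + (-5900 - 5420)) = (951 - 43335)/(4118 - 11320) = -42384/(-7202) = -42384*(-1/7202) = 21192/3601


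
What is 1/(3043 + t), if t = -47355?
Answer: -1/44312 ≈ -2.2567e-5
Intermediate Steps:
1/(3043 + t) = 1/(3043 - 47355) = 1/(-44312) = -1/44312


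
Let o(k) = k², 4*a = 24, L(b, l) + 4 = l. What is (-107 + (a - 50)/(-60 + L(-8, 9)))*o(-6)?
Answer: -19116/5 ≈ -3823.2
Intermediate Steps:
L(b, l) = -4 + l
a = 6 (a = (¼)*24 = 6)
(-107 + (a - 50)/(-60 + L(-8, 9)))*o(-6) = (-107 + (6 - 50)/(-60 + (-4 + 9)))*(-6)² = (-107 - 44/(-60 + 5))*36 = (-107 - 44/(-55))*36 = (-107 - 44*(-1/55))*36 = (-107 + ⅘)*36 = -531/5*36 = -19116/5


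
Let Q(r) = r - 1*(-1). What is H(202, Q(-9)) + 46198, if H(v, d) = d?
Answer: 46190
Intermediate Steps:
Q(r) = 1 + r (Q(r) = r + 1 = 1 + r)
H(202, Q(-9)) + 46198 = (1 - 9) + 46198 = -8 + 46198 = 46190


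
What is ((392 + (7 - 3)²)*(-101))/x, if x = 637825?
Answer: -41208/637825 ≈ -0.064607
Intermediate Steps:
((392 + (7 - 3)²)*(-101))/x = ((392 + (7 - 3)²)*(-101))/637825 = ((392 + 4²)*(-101))*(1/637825) = ((392 + 16)*(-101))*(1/637825) = (408*(-101))*(1/637825) = -41208*1/637825 = -41208/637825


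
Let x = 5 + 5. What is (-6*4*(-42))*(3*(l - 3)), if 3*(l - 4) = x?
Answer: 13104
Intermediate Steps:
x = 10
l = 22/3 (l = 4 + (⅓)*10 = 4 + 10/3 = 22/3 ≈ 7.3333)
(-6*4*(-42))*(3*(l - 3)) = (-6*4*(-42))*(3*(22/3 - 3)) = (-24*(-42))*(3*(13/3)) = 1008*13 = 13104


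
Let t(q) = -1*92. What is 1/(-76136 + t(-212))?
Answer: -1/76228 ≈ -1.3119e-5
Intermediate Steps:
t(q) = -92
1/(-76136 + t(-212)) = 1/(-76136 - 92) = 1/(-76228) = -1/76228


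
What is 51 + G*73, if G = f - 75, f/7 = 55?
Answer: 22681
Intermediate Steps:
f = 385 (f = 7*55 = 385)
G = 310 (G = 385 - 75 = 310)
51 + G*73 = 51 + 310*73 = 51 + 22630 = 22681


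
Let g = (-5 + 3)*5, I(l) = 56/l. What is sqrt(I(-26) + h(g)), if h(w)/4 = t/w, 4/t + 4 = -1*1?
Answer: 2*I*sqrt(1937)/65 ≈ 1.3542*I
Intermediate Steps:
t = -4/5 (t = 4/(-4 - 1*1) = 4/(-4 - 1) = 4/(-5) = 4*(-1/5) = -4/5 ≈ -0.80000)
g = -10 (g = -2*5 = -10)
h(w) = -16/(5*w) (h(w) = 4*(-4/(5*w)) = -16/(5*w))
sqrt(I(-26) + h(g)) = sqrt(56/(-26) - 16/5/(-10)) = sqrt(56*(-1/26) - 16/5*(-1/10)) = sqrt(-28/13 + 8/25) = sqrt(-596/325) = 2*I*sqrt(1937)/65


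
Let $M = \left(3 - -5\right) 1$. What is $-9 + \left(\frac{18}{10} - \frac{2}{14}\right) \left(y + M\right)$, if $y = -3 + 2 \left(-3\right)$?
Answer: $- \frac{373}{35} \approx -10.657$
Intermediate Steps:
$M = 8$ ($M = \left(3 + 5\right) 1 = 8 \cdot 1 = 8$)
$y = -9$ ($y = -3 - 6 = -9$)
$-9 + \left(\frac{18}{10} - \frac{2}{14}\right) \left(y + M\right) = -9 + \left(\frac{18}{10} - \frac{2}{14}\right) \left(-9 + 8\right) = -9 + \left(18 \cdot \frac{1}{10} - \frac{1}{7}\right) \left(-1\right) = -9 + \left(\frac{9}{5} - \frac{1}{7}\right) \left(-1\right) = -9 + \frac{58}{35} \left(-1\right) = -9 - \frac{58}{35} = - \frac{373}{35}$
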